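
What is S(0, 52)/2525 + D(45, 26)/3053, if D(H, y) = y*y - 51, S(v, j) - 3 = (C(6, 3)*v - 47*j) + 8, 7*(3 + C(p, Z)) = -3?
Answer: -5849824/7708825 ≈ -0.75885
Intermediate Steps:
C(p, Z) = -24/7 (C(p, Z) = -3 + (1/7)*(-3) = -3 - 3/7 = -24/7)
S(v, j) = 11 - 47*j - 24*v/7 (S(v, j) = 3 + ((-24*v/7 - 47*j) + 8) = 3 + ((-47*j - 24*v/7) + 8) = 3 + (8 - 47*j - 24*v/7) = 11 - 47*j - 24*v/7)
D(H, y) = -51 + y**2 (D(H, y) = y**2 - 51 = -51 + y**2)
S(0, 52)/2525 + D(45, 26)/3053 = (11 - 47*52 - 24/7*0)/2525 + (-51 + 26**2)/3053 = (11 - 2444 + 0)*(1/2525) + (-51 + 676)*(1/3053) = -2433*1/2525 + 625*(1/3053) = -2433/2525 + 625/3053 = -5849824/7708825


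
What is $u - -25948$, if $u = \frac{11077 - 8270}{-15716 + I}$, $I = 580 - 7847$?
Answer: $\frac{596360077}{22983} \approx 25948.0$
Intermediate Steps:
$I = -7267$ ($I = 580 - 7847 = -7267$)
$u = - \frac{2807}{22983}$ ($u = \frac{11077 - 8270}{-15716 - 7267} = \frac{2807}{-22983} = 2807 \left(- \frac{1}{22983}\right) = - \frac{2807}{22983} \approx -0.12213$)
$u - -25948 = - \frac{2807}{22983} - -25948 = - \frac{2807}{22983} + 25948 = \frac{596360077}{22983}$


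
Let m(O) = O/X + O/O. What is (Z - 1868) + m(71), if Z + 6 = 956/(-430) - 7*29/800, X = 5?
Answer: -64027929/34400 ≈ -1861.3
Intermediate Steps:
m(O) = 1 + O/5 (m(O) = O/5 + O/O = O*(⅕) + 1 = O/5 + 1 = 1 + O/5)
Z = -291609/34400 (Z = -6 + (956/(-430) - 7*29/800) = -6 + (956*(-1/430) - 203*1/800) = -6 + (-478/215 - 203/800) = -6 - 85209/34400 = -291609/34400 ≈ -8.4770)
(Z - 1868) + m(71) = (-291609/34400 - 1868) + (1 + (⅕)*71) = -64550809/34400 + (1 + 71/5) = -64550809/34400 + 76/5 = -64027929/34400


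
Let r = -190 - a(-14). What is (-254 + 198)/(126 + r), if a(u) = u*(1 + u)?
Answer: 28/123 ≈ 0.22764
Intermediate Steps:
r = -372 (r = -190 - (-14)*(1 - 14) = -190 - (-14)*(-13) = -190 - 1*182 = -190 - 182 = -372)
(-254 + 198)/(126 + r) = (-254 + 198)/(126 - 372) = -56/(-246) = -1/246*(-56) = 28/123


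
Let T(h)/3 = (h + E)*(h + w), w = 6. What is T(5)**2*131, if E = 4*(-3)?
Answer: 6990291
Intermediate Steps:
E = -12
T(h) = 3*(-12 + h)*(6 + h) (T(h) = 3*((h - 12)*(h + 6)) = 3*((-12 + h)*(6 + h)) = 3*(-12 + h)*(6 + h))
T(5)**2*131 = (-216 - 18*5 + 3*5**2)**2*131 = (-216 - 90 + 3*25)**2*131 = (-216 - 90 + 75)**2*131 = (-231)**2*131 = 53361*131 = 6990291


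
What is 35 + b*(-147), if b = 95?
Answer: -13930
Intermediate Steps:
35 + b*(-147) = 35 + 95*(-147) = 35 - 13965 = -13930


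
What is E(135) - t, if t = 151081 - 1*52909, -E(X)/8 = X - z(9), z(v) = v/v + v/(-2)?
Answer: -99280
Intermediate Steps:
z(v) = 1 - v/2 (z(v) = 1 + v*(-½) = 1 - v/2)
E(X) = -28 - 8*X (E(X) = -8*(X - (1 - ½*9)) = -8*(X - (1 - 9/2)) = -8*(X - 1*(-7/2)) = -8*(X + 7/2) = -8*(7/2 + X) = -28 - 8*X)
t = 98172 (t = 151081 - 52909 = 98172)
E(135) - t = (-28 - 8*135) - 1*98172 = (-28 - 1080) - 98172 = -1108 - 98172 = -99280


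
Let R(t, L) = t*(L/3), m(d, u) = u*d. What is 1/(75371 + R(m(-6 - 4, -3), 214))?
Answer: 1/77511 ≈ 1.2901e-5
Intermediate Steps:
m(d, u) = d*u
R(t, L) = L*t/3 (R(t, L) = t*(L*(1/3)) = t*(L/3) = L*t/3)
1/(75371 + R(m(-6 - 4, -3), 214)) = 1/(75371 + (1/3)*214*((-6 - 4)*(-3))) = 1/(75371 + (1/3)*214*(-10*(-3))) = 1/(75371 + (1/3)*214*30) = 1/(75371 + 2140) = 1/77511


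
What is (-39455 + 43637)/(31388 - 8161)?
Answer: 4182/23227 ≈ 0.18005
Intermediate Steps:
(-39455 + 43637)/(31388 - 8161) = 4182/23227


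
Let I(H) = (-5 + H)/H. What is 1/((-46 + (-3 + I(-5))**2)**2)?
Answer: 1/2025 ≈ 0.00049383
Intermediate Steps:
I(H) = (-5 + H)/H
1/((-46 + (-3 + I(-5))**2)**2) = 1/((-46 + (-3 + (-5 - 5)/(-5))**2)**2) = 1/((-46 + (-3 - 1/5*(-10))**2)**2) = 1/((-46 + (-3 + 2)**2)**2) = 1/((-46 + (-1)**2)**2) = 1/((-46 + 1)**2) = 1/((-45)**2) = 1/2025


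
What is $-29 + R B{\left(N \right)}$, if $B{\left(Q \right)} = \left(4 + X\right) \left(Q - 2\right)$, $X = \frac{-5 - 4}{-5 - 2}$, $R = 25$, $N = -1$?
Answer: $- \frac{2978}{7} \approx -425.43$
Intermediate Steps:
$X = \frac{9}{7}$ ($X = - \frac{9}{-7} = \left(-9\right) \left(- \frac{1}{7}\right) = \frac{9}{7} \approx 1.2857$)
$B{\left(Q \right)} = - \frac{74}{7} + \frac{37 Q}{7}$ ($B{\left(Q \right)} = \left(4 + \frac{9}{7}\right) \left(Q - 2\right) = \frac{37 \left(-2 + Q\right)}{7} = - \frac{74}{7} + \frac{37 Q}{7}$)
$-29 + R B{\left(N \right)} = -29 + 25 \left(- \frac{74}{7} + \frac{37}{7} \left(-1\right)\right) = -29 + 25 \left(- \frac{74}{7} - \frac{37}{7}\right) = -29 + 25 \left(- \frac{111}{7}\right) = -29 - \frac{2775}{7} = - \frac{2978}{7}$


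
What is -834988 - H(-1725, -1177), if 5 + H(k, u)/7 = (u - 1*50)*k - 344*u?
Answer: -18485194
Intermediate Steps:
H(k, u) = -35 - 2408*u + 7*k*(-50 + u) (H(k, u) = -35 + 7*((u - 1*50)*k - 344*u) = -35 + 7*((u - 50)*k - 344*u) = -35 + 7*((-50 + u)*k - 344*u) = -35 + 7*(k*(-50 + u) - 344*u) = -35 + 7*(-344*u + k*(-50 + u)) = -35 + (-2408*u + 7*k*(-50 + u)) = -35 - 2408*u + 7*k*(-50 + u))
-834988 - H(-1725, -1177) = -834988 - (-35 - 2408*(-1177) - 350*(-1725) + 7*(-1725)*(-1177)) = -834988 - (-35 + 2834216 + 603750 + 14212275) = -834988 - 1*17650206 = -834988 - 17650206 = -18485194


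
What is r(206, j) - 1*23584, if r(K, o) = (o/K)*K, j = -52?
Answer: -23636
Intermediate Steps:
r(K, o) = o
r(206, j) - 1*23584 = -52 - 1*23584 = -52 - 23584 = -23636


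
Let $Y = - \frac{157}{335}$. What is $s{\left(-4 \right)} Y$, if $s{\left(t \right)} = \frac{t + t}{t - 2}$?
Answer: $- \frac{628}{1005} \approx -0.62488$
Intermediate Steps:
$Y = - \frac{157}{335}$ ($Y = \left(-157\right) \frac{1}{335} = - \frac{157}{335} \approx -0.46866$)
$s{\left(t \right)} = \frac{2 t}{-2 + t}$
$s{\left(-4 \right)} Y = 2 \left(-4\right) \frac{1}{-2 - 4} \left(- \frac{157}{335}\right) = 2 \left(-4\right) \frac{1}{-6} \left(- \frac{157}{335}\right) = 2 \left(-4\right) \left(- \frac{1}{6}\right) \left(- \frac{157}{335}\right) = \frac{4}{3} \left(- \frac{157}{335}\right) = - \frac{628}{1005}$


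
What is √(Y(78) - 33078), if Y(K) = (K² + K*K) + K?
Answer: 4*I*√1302 ≈ 144.33*I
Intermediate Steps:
Y(K) = K + 2*K² (Y(K) = (K² + K²) + K = 2*K² + K = K + 2*K²)
√(Y(78) - 33078) = √(78*(1 + 2*78) - 33078) = √(78*(1 + 156) - 33078) = √(78*157 - 33078) = √(12246 - 33078) = √(-20832) = 4*I*√1302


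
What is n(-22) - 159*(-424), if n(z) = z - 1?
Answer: 67393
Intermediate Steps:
n(z) = -1 + z
n(-22) - 159*(-424) = (-1 - 22) - 159*(-424) = -23 + 67416 = 67393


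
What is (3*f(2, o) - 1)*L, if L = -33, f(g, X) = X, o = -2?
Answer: 231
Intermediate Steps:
(3*f(2, o) - 1)*L = (3*(-2) - 1)*(-33) = (-6 - 1)*(-33) = -7*(-33) = 231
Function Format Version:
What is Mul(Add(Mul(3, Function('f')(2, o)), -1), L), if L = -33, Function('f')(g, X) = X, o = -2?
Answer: 231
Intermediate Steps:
Mul(Add(Mul(3, Function('f')(2, o)), -1), L) = Mul(Add(Mul(3, -2), -1), -33) = Mul(Add(-6, -1), -33) = Mul(-7, -33) = 231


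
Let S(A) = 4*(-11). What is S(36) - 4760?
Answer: -4804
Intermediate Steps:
S(A) = -44
S(36) - 4760 = -44 - 4760 = -4804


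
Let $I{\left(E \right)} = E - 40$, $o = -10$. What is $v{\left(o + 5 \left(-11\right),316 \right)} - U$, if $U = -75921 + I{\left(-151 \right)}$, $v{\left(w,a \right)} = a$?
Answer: $76428$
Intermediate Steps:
$I{\left(E \right)} = -40 + E$
$U = -76112$ ($U = -75921 - 191 = -76112$)
$v{\left(o + 5 \left(-11\right),316 \right)} - U = 316 - -76112 = 316 + 76112 = 76428$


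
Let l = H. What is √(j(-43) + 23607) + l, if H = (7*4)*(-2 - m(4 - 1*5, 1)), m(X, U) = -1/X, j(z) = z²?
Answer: -84 + 4*√1591 ≈ 75.549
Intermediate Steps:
H = -84 (H = (7*4)*(-2 - (-1)/(4 - 1*5)) = 28*(-2 - (-1)/(4 - 5)) = 28*(-2 - (-1)/(-1)) = 28*(-2 - (-1)*(-1)) = 28*(-2 - 1*1) = 28*(-2 - 1) = 28*(-3) = -84)
l = -84
√(j(-43) + 23607) + l = √((-43)² + 23607) - 84 = √(1849 + 23607) - 84 = √25456 - 84 = 4*√1591 - 84 = -84 + 4*√1591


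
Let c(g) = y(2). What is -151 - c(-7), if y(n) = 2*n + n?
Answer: -157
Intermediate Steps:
y(n) = 3*n
c(g) = 6 (c(g) = 3*2 = 6)
-151 - c(-7) = -151 - 1*6 = -151 - 6 = -157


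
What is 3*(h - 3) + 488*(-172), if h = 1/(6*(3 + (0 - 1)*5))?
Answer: -335781/4 ≈ -83945.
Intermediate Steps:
h = -1/12 (h = 1/(6*(3 - 1*5)) = 1/(6*(3 - 5)) = 1/(6*(-2)) = 1/(-12) = -1/12 ≈ -0.083333)
3*(h - 3) + 488*(-172) = 3*(-1/12 - 3) + 488*(-172) = 3*(-37/12) - 83936 = -37/4 - 83936 = -335781/4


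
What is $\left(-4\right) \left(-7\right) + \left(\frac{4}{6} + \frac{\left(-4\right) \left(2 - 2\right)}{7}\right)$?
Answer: $\frac{86}{3} \approx 28.667$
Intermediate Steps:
$\left(-4\right) \left(-7\right) + \left(\frac{4}{6} + \frac{\left(-4\right) \left(2 - 2\right)}{7}\right) = 28 + \left(4 \cdot \frac{1}{6} + \left(-4\right) 0 \cdot \frac{1}{7}\right) = 28 + \left(\frac{2}{3} + 0 \cdot \frac{1}{7}\right) = 28 + \left(\frac{2}{3} + 0\right) = 28 + \frac{2}{3} = \frac{86}{3}$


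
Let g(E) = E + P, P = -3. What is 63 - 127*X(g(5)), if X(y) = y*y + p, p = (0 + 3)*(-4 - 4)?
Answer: 2603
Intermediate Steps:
p = -24 (p = 3*(-8) = -24)
g(E) = -3 + E (g(E) = E - 3 = -3 + E)
X(y) = -24 + y² (X(y) = y*y - 24 = y² - 24 = -24 + y²)
63 - 127*X(g(5)) = 63 - 127*(-24 + (-3 + 5)²) = 63 - 127*(-24 + 2²) = 63 - 127*(-24 + 4) = 63 - 127*(-20) = 63 + 2540 = 2603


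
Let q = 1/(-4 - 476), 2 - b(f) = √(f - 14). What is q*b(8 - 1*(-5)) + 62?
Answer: 14879/240 + I/480 ≈ 61.996 + 0.0020833*I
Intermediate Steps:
b(f) = 2 - √(-14 + f) (b(f) = 2 - √(f - 14) = 2 - √(-14 + f))
q = -1/480 (q = 1/(-480) = -1/480 ≈ -0.0020833)
q*b(8 - 1*(-5)) + 62 = -(2 - √(-14 + (8 - 1*(-5))))/480 + 62 = -(2 - √(-14 + (8 + 5)))/480 + 62 = -(2 - √(-14 + 13))/480 + 62 = -(2 - √(-1))/480 + 62 = -(2 - I)/480 + 62 = (-1/240 + I/480) + 62 = 14879/240 + I/480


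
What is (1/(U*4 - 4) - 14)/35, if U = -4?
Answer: -281/700 ≈ -0.40143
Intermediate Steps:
(1/(U*4 - 4) - 14)/35 = (1/(-4*4 - 4) - 14)/35 = (1/(-16 - 4) - 14)/35 = (1/(-20) - 14)/35 = (-1/20 - 14)/35 = (1/35)*(-281/20) = -281/700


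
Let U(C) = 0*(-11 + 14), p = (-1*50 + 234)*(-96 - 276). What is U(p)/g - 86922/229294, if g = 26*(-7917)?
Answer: -43461/114647 ≈ -0.37909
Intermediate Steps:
g = -205842
p = -68448 (p = (-50 + 234)*(-372) = 184*(-372) = -68448)
U(C) = 0 (U(C) = 0*3 = 0)
U(p)/g - 86922/229294 = 0/(-205842) - 86922/229294 = 0*(-1/205842) - 86922*1/229294 = 0 - 43461/114647 = -43461/114647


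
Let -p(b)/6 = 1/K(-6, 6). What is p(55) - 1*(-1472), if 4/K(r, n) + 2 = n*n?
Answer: 1421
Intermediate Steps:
K(r, n) = 4/(-2 + n²) (K(r, n) = 4/(-2 + n*n) = 4/(-2 + n²))
p(b) = -51 (p(b) = -6/(4/(-2 + 6²)) = -6/(4/(-2 + 36)) = -6/(4/34) = -6/(4*(1/34)) = -6/2/17 = -6*17/2 = -51)
p(55) - 1*(-1472) = -51 - 1*(-1472) = -51 + 1472 = 1421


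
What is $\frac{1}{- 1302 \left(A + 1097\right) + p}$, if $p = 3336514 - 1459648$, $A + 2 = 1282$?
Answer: $- \frac{1}{1217988} \approx -8.2103 \cdot 10^{-7}$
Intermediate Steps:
$A = 1280$ ($A = -2 + 1282 = 1280$)
$p = 1876866$
$\frac{1}{- 1302 \left(A + 1097\right) + p} = \frac{1}{- 1302 \left(1280 + 1097\right) + 1876866} = \frac{1}{\left(-1302\right) 2377 + 1876866} = \frac{1}{-3094854 + 1876866} = \frac{1}{-1217988} = - \frac{1}{1217988}$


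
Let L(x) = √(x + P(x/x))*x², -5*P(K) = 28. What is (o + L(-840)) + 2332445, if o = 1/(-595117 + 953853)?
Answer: 836731989521/358736 + 282240*I*√5285 ≈ 2.3324e+6 + 2.0518e+7*I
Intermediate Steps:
P(K) = -28/5 (P(K) = -⅕*28 = -28/5)
L(x) = x²*√(-28/5 + x) (L(x) = √(x - 28/5)*x² = √(-28/5 + x)*x² = x²*√(-28/5 + x))
o = 1/358736 ≈ 2.7876e-6
(o + L(-840)) + 2332445 = (1/358736 + (⅕)*(-840)²*√(-140 + 25*(-840))) + 2332445 = (1/358736 + (⅕)*705600*√(-140 - 21000)) + 2332445 = (1/358736 + (⅕)*705600*√(-21140)) + 2332445 = (1/358736 + (⅕)*705600*(2*I*√5285)) + 2332445 = (1/358736 + 282240*I*√5285) + 2332445 = 836731989521/358736 + 282240*I*√5285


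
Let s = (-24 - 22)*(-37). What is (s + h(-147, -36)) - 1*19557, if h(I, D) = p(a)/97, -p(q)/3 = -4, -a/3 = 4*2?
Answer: -1731923/97 ≈ -17855.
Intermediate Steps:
a = -24 (a = -12*2 = -3*8 = -24)
p(q) = 12 (p(q) = -3*(-4) = 12)
h(I, D) = 12/97
s = 1702 (s = -46*(-37) = 1702)
(s + h(-147, -36)) - 1*19557 = (1702 + 12/97) - 1*19557 = 165106/97 - 19557 = -1731923/97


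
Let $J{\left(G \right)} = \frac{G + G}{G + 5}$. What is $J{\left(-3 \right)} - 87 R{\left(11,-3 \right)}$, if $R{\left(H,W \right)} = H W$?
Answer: $2868$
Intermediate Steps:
$J{\left(G \right)} = \frac{2 G}{5 + G}$
$J{\left(-3 \right)} - 87 R{\left(11,-3 \right)} = 2 \left(-3\right) \frac{1}{5 - 3} - 87 \cdot 11 \left(-3\right) = 2 \left(-3\right) \frac{1}{2} - -2871 = 2 \left(-3\right) \frac{1}{2} + 2871 = -3 + 2871 = 2868$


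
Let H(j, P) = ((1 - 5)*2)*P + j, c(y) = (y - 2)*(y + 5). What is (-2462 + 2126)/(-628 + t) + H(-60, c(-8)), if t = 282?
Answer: -51732/173 ≈ -299.03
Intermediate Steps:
c(y) = (-2 + y)*(5 + y)
H(j, P) = j - 8*P (H(j, P) = (-4*2)*P + j = -8*P + j = j - 8*P)
(-2462 + 2126)/(-628 + t) + H(-60, c(-8)) = (-2462 + 2126)/(-628 + 282) + (-60 - 8*(-10 + (-8)² + 3*(-8))) = -336/(-346) + (-60 - 8*(-10 + 64 - 24)) = -336*(-1/346) + (-60 - 8*30) = 168/173 + (-60 - 240) = 168/173 - 300 = -51732/173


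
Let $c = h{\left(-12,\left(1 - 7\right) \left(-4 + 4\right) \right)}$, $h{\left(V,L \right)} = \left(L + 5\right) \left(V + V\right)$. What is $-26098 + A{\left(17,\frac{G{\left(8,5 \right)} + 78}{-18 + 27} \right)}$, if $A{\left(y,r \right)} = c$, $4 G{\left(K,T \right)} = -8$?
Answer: $-26218$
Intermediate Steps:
$G{\left(K,T \right)} = -2$ ($G{\left(K,T \right)} = \frac{1}{4} \left(-8\right) = -2$)
$h{\left(V,L \right)} = 2 V \left(5 + L\right)$ ($h{\left(V,L \right)} = \left(5 + L\right) 2 V = 2 V \left(5 + L\right)$)
$c = -120$ ($c = 2 \left(-12\right) \left(5 + \left(1 - 7\right) \left(-4 + 4\right)\right) = 2 \left(-12\right) \left(5 - 0\right) = 2 \left(-12\right) \left(5 + 0\right) = 2 \left(-12\right) 5 = -120$)
$A{\left(y,r \right)} = -120$
$-26098 + A{\left(17,\frac{G{\left(8,5 \right)} + 78}{-18 + 27} \right)} = -26098 - 120 = -26218$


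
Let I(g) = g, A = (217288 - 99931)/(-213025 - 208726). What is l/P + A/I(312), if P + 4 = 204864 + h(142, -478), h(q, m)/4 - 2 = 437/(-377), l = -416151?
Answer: -286854155389145/141150970122448 ≈ -2.0322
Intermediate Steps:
h(q, m) = 1268/377 (h(q, m) = 8 + 4*(437/(-377)) = 8 + 4*(437*(-1/377)) = 8 + 4*(-437/377) = 8 - 1748/377 = 1268/377)
A = -117357/421751 (A = 117357/(-421751) = 117357*(-1/421751) = -117357/421751 ≈ -0.27826)
P = 77233488/377 (P = -4 + (204864 + 1268/377) = -4 + 77234996/377 = 77233488/377 ≈ 2.0486e+5)
l/P + A/I(312) = -416151/77233488/377 - 117357/421751/312 = -416151*377/77233488 - 117357/421751*1/312 = -52296309/25744496 - 39119/43862104 = -286854155389145/141150970122448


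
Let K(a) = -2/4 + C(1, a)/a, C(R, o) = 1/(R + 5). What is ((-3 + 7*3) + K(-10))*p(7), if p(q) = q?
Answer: 7343/60 ≈ 122.38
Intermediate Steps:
C(R, o) = 1/(5 + R)
K(a) = -½ + 1/(6*a) (K(a) = -2/4 + 1/((5 + 1)*a) = -2*¼ + 1/(6*a) = -½ + 1/(6*a))
((-3 + 7*3) + K(-10))*p(7) = ((-3 + 7*3) + (⅙)*(1 - 3*(-10))/(-10))*7 = ((-3 + 21) + (⅙)*(-⅒)*(1 + 30))*7 = (18 + (⅙)*(-⅒)*31)*7 = (18 - 31/60)*7 = (1049/60)*7 = 7343/60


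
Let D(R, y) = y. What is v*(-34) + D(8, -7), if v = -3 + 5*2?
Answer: -245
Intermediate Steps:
v = 7 (v = -3 + 10 = 7)
v*(-34) + D(8, -7) = 7*(-34) - 7 = -238 - 7 = -245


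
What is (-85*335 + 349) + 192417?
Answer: 164291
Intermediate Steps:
(-85*335 + 349) + 192417 = (-28475 + 349) + 192417 = -28126 + 192417 = 164291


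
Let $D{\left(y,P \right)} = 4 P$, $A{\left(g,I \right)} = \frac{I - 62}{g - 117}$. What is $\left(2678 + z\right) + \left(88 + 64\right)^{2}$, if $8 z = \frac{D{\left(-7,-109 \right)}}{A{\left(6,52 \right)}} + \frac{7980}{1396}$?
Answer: $\frac{351481593}{13960} \approx 25178.0$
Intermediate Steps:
$A{\left(g,I \right)} = \frac{-62 + I}{-117 + g}$
$z = - \frac{8435127}{13960}$ ($z = \frac{\frac{4 \left(-109\right)}{\frac{1}{-117 + 6} \left(-62 + 52\right)} + \frac{7980}{1396}}{8} = \frac{- \frac{436}{\frac{1}{-111} \left(-10\right)} + 7980 \cdot \frac{1}{1396}}{8} = \frac{- \frac{436}{\left(- \frac{1}{111}\right) \left(-10\right)} + \frac{1995}{349}}{8} = \frac{- \frac{436}{\frac{10}{111}} + \frac{1995}{349}}{8} = \frac{\left(-436\right) \frac{111}{10} + \frac{1995}{349}}{8} = \frac{- \frac{24198}{5} + \frac{1995}{349}}{8} = \frac{1}{8} \left(- \frac{8435127}{1745}\right) = - \frac{8435127}{13960} \approx -604.24$)
$\left(2678 + z\right) + \left(88 + 64\right)^{2} = \left(2678 - \frac{8435127}{13960}\right) + \left(88 + 64\right)^{2} = \frac{28949753}{13960} + 152^{2} = \frac{28949753}{13960} + 23104 = \frac{351481593}{13960}$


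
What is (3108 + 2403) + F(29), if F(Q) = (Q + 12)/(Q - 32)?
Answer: 16492/3 ≈ 5497.3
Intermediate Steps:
F(Q) = (12 + Q)/(-32 + Q)
(3108 + 2403) + F(29) = (3108 + 2403) + (12 + 29)/(-32 + 29) = 5511 + 41/(-3) = 5511 - 1/3*41 = 5511 - 41/3 = 16492/3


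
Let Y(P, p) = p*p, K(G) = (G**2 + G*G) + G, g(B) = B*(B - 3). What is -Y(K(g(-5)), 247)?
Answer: -61009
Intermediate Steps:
g(B) = B*(-3 + B)
K(G) = G + 2*G**2 (K(G) = (G**2 + G**2) + G = 2*G**2 + G = G + 2*G**2)
Y(P, p) = p**2
-Y(K(g(-5)), 247) = -1*247**2 = -1*61009 = -61009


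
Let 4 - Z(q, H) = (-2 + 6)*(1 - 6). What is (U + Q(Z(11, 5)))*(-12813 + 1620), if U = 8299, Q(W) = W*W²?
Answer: -247622739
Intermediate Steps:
Z(q, H) = 24 (Z(q, H) = 4 - (-2 + 6)*(1 - 6) = 4 - 4*(-5) = 4 - 1*(-20) = 4 + 20 = 24)
Q(W) = W³
(U + Q(Z(11, 5)))*(-12813 + 1620) = (8299 + 24³)*(-12813 + 1620) = (8299 + 13824)*(-11193) = 22123*(-11193) = -247622739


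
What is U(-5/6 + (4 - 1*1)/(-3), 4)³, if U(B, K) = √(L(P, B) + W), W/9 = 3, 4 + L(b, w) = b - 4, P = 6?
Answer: 125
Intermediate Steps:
L(b, w) = -8 + b (L(b, w) = -4 + (b - 4) = -4 + (-4 + b) = -8 + b)
W = 27 (W = 9*3 = 27)
U(B, K) = 5 (U(B, K) = √((-8 + 6) + 27) = √(-2 + 27) = √25 = 5)
U(-5/6 + (4 - 1*1)/(-3), 4)³ = 5³ = 125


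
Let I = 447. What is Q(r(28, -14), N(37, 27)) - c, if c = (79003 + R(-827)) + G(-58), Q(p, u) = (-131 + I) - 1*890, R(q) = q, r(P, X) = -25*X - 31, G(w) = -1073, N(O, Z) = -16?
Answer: -77677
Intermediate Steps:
r(P, X) = -31 - 25*X
Q(p, u) = -574 (Q(p, u) = (-131 + 447) - 1*890 = 316 - 890 = -574)
c = 77103 (c = (79003 - 827) - 1073 = 78176 - 1073 = 77103)
Q(r(28, -14), N(37, 27)) - c = -574 - 1*77103 = -574 - 77103 = -77677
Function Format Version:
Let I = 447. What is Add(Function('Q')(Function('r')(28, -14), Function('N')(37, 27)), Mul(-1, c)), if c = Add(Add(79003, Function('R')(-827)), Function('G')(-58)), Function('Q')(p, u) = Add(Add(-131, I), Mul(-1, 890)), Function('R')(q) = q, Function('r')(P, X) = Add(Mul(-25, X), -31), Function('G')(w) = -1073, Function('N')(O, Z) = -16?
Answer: -77677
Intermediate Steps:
Function('r')(P, X) = Add(-31, Mul(-25, X))
Function('Q')(p, u) = -574 (Function('Q')(p, u) = Add(Add(-131, 447), Mul(-1, 890)) = Add(316, -890) = -574)
c = 77103 (c = Add(Add(79003, -827), -1073) = Add(78176, -1073) = 77103)
Add(Function('Q')(Function('r')(28, -14), Function('N')(37, 27)), Mul(-1, c)) = Add(-574, Mul(-1, 77103)) = Add(-574, -77103) = -77677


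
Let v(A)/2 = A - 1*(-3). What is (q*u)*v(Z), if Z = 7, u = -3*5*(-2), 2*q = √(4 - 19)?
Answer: 300*I*√15 ≈ 1161.9*I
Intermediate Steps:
q = I*√15/2 (q = √(4 - 19)/2 = √(-15)/2 = (I*√15)/2 = I*√15/2 ≈ 1.9365*I)
u = 30 (u = -15*(-2) = 30)
v(A) = 6 + 2*A (v(A) = 2*(A - 1*(-3)) = 2*(A + 3) = 2*(3 + A) = 6 + 2*A)
(q*u)*v(Z) = ((I*√15/2)*30)*(6 + 2*7) = (15*I*√15)*(6 + 14) = (15*I*√15)*20 = 300*I*√15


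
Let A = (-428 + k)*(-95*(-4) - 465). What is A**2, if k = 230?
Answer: 283248900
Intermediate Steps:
A = 16830 (A = (-428 + 230)*(-95*(-4) - 465) = -198*(380 - 465) = -198*(-85) = 16830)
A**2 = 16830**2 = 283248900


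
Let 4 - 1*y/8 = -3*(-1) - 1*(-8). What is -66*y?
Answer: 3696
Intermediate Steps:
y = -56 (y = 32 - 8*(-3*(-1) - 1*(-8)) = 32 - 8*(3 + 8) = 32 - 8*11 = 32 - 88 = -56)
-66*y = -66*(-56) = 3696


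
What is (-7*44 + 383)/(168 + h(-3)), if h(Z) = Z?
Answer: 5/11 ≈ 0.45455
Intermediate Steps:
(-7*44 + 383)/(168 + h(-3)) = (-7*44 + 383)/(168 - 3) = (-308 + 383)/165 = 75*(1/165) = 5/11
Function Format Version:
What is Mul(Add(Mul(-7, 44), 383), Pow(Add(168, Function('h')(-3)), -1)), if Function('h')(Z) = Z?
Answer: Rational(5, 11) ≈ 0.45455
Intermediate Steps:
Mul(Add(Mul(-7, 44), 383), Pow(Add(168, Function('h')(-3)), -1)) = Mul(Add(Mul(-7, 44), 383), Pow(Add(168, -3), -1)) = Mul(Add(-308, 383), Pow(165, -1)) = Mul(75, Rational(1, 165)) = Rational(5, 11)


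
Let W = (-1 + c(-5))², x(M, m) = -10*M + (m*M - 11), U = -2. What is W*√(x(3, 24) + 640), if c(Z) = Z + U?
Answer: 64*√671 ≈ 1657.8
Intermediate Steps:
x(M, m) = -11 - 10*M + M*m (x(M, m) = -10*M + (M*m - 11) = -10*M + (-11 + M*m) = -11 - 10*M + M*m)
c(Z) = -2 + Z (c(Z) = Z - 2 = -2 + Z)
W = 64 (W = (-1 + (-2 - 5))² = (-1 - 7)² = (-8)² = 64)
W*√(x(3, 24) + 640) = 64*√((-11 - 10*3 + 3*24) + 640) = 64*√((-11 - 30 + 72) + 640) = 64*√(31 + 640) = 64*√671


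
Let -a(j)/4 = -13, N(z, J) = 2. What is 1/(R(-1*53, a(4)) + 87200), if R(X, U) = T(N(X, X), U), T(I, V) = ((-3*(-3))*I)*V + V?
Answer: 1/88188 ≈ 1.1339e-5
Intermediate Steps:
a(j) = 52 (a(j) = -4*(-13) = 52)
T(I, V) = V + 9*I*V (T(I, V) = (9*I)*V + V = 9*I*V + V = V + 9*I*V)
R(X, U) = 19*U (R(X, U) = U*(1 + 9*2) = U*(1 + 18) = U*19 = 19*U)
1/(R(-1*53, a(4)) + 87200) = 1/(19*52 + 87200) = 1/(988 + 87200) = 1/88188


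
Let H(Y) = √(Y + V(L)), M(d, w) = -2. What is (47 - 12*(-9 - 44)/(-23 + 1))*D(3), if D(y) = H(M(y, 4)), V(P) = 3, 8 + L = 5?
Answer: 199/11 ≈ 18.091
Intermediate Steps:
L = -3 (L = -8 + 5 = -3)
H(Y) = √(3 + Y) (H(Y) = √(Y + 3) = √(3 + Y))
D(y) = 1 (D(y) = √(3 - 2) = √1 = 1)
(47 - 12*(-9 - 44)/(-23 + 1))*D(3) = (47 - 12*(-9 - 44)/(-23 + 1))*1 = (47 - 12/((-22/(-53))))*1 = (47 - 12/((-22*(-1/53))))*1 = (47 - 12/22/53)*1 = (47 - 12*53/22)*1 = (47 - 318/11)*1 = (199/11)*1 = 199/11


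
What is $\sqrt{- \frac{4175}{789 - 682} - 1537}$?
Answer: $\frac{i \sqrt{18043838}}{107} \approx 39.699 i$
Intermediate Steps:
$\sqrt{- \frac{4175}{789 - 682} - 1537} = \sqrt{- \frac{4175}{107} - 1537} = \sqrt{- \frac{168634}{107}} = \frac{i \sqrt{18043838}}{107}$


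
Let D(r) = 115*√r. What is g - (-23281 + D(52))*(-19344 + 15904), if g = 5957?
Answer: -80080683 + 791200*√13 ≈ -7.7228e+7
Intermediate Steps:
g - (-23281 + D(52))*(-19344 + 15904) = 5957 - (-23281 + 115*√52)*(-19344 + 15904) = 5957 - (-23281 + 115*(2*√13))*(-3440) = 5957 - (-23281 + 230*√13)*(-3440) = 5957 - (80086640 - 791200*√13) = 5957 + (-80086640 + 791200*√13) = -80080683 + 791200*√13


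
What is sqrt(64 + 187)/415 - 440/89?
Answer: -440/89 + sqrt(251)/415 ≈ -4.9056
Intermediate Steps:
sqrt(64 + 187)/415 - 440/89 = sqrt(251)*(1/415) - 440*1/89 = sqrt(251)/415 - 440/89 = -440/89 + sqrt(251)/415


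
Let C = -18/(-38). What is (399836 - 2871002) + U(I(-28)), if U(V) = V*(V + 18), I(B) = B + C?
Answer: -891996263/361 ≈ -2.4709e+6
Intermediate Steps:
C = 9/19 (C = -18*(-1/38) = 9/19 ≈ 0.47368)
I(B) = 9/19 + B (I(B) = B + 9/19 = 9/19 + B)
U(V) = V*(18 + V)
(399836 - 2871002) + U(I(-28)) = (399836 - 2871002) + (9/19 - 28)*(18 + (9/19 - 28)) = -2471166 - 523*(18 - 523/19)/19 = -2471166 - 523/19*(-181/19) = -2471166 + 94663/361 = -891996263/361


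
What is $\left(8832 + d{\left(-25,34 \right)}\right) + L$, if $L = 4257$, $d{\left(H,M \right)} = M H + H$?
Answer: $12214$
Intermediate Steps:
$d{\left(H,M \right)} = H + H M$ ($d{\left(H,M \right)} = H M + H = H + H M$)
$\left(8832 + d{\left(-25,34 \right)}\right) + L = \left(8832 - 25 \left(1 + 34\right)\right) + 4257 = \left(8832 - 875\right) + 4257 = 7957 + 4257 = 12214$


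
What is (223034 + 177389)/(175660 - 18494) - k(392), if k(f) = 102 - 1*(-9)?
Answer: -17045003/157166 ≈ -108.45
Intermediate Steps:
k(f) = 111 (k(f) = 102 + 9 = 111)
(223034 + 177389)/(175660 - 18494) - k(392) = (223034 + 177389)/(175660 - 18494) - 1*111 = 400423/157166 - 111 = -17045003/157166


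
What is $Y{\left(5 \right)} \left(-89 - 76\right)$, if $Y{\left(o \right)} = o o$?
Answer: $-4125$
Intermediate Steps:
$Y{\left(o \right)} = o^{2}$
$Y{\left(5 \right)} \left(-89 - 76\right) = 5^{2} \left(-89 - 76\right) = 25 \left(-165\right) = -4125$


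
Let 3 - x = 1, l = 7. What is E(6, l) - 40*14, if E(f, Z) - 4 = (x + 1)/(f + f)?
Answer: -2223/4 ≈ -555.75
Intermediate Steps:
x = 2 (x = 3 - 1*1 = 3 - 1 = 2)
E(f, Z) = 4 + 3/(2*f) (E(f, Z) = 4 + (2 + 1)/(f + f) = 4 + 3/((2*f)) = 4 + 3*(1/(2*f)) = 4 + 3/(2*f))
E(6, l) - 40*14 = (4 + (3/2)/6) - 40*14 = (4 + (3/2)*(1/6)) - 560 = (4 + 1/4) - 560 = 17/4 - 560 = -2223/4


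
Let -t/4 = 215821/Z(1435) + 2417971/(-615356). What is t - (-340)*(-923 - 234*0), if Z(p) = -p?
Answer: -1411067384911/4505285 ≈ -3.1320e+5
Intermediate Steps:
t = 2781153789/4505285 (t = -4*(215821/((-1*1435)) + 2417971/(-615356)) = -4*(215821/(-1435) + 2417971*(-1/615356)) = -4*(215821*(-1/1435) - 2417971/615356) = -4*(-215821/1435 - 2417971/615356) = -4*(-2781153789/18021140) = 2781153789/4505285 ≈ 617.31)
t - (-340)*(-923 - 234*0) = 2781153789/4505285 - (-340)*(-923 - 234*0) = 2781153789/4505285 - (-340)*(-923 + 0) = 2781153789/4505285 - (-340)*(-923) = 2781153789/4505285 - 1*313820 = 2781153789/4505285 - 313820 = -1411067384911/4505285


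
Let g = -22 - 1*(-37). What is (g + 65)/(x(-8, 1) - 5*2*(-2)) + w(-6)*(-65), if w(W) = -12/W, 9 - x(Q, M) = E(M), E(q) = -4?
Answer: -4210/33 ≈ -127.58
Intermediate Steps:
x(Q, M) = 13 (x(Q, M) = 9 - 1*(-4) = 9 + 4 = 13)
g = 15 (g = -22 + 37 = 15)
(g + 65)/(x(-8, 1) - 5*2*(-2)) + w(-6)*(-65) = (15 + 65)/(13 - 5*2*(-2)) - 12/(-6)*(-65) = 80/(13 - 10*(-2)) - 12*(-1/6)*(-65) = 80/(13 + 20) + 2*(-65) = 80/33 - 130 = -4210/33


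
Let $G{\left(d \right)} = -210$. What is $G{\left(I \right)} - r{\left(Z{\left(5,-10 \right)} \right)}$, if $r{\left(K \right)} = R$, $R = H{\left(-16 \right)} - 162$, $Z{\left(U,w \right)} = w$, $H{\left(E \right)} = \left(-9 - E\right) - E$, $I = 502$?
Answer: $-71$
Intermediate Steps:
$H{\left(E \right)} = -9 - 2 E$
$R = -139$ ($R = \left(-9 - -32\right) - 162 = \left(-9 + 32\right) - 162 = 23 - 162 = -139$)
$r{\left(K \right)} = -139$
$G{\left(I \right)} - r{\left(Z{\left(5,-10 \right)} \right)} = -210 - -139 = -210 + 139 = -71$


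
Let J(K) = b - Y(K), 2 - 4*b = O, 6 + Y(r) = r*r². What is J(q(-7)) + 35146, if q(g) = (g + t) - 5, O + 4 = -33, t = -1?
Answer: 149435/4 ≈ 37359.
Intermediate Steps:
Y(r) = -6 + r³ (Y(r) = -6 + r*r² = -6 + r³)
O = -37 (O = -4 - 33 = -37)
q(g) = -6 + g (q(g) = (g - 1) - 5 = (-1 + g) - 5 = -6 + g)
b = 39/4 (b = ½ - ¼*(-37) = ½ + 37/4 = 39/4 ≈ 9.7500)
J(K) = 63/4 - K³ (J(K) = 39/4 - (-6 + K³) = 39/4 + (6 - K³) = 63/4 - K³)
J(q(-7)) + 35146 = (63/4 - (-6 - 7)³) + 35146 = (63/4 - 1*(-13)³) + 35146 = (63/4 - 1*(-2197)) + 35146 = (63/4 + 2197) + 35146 = 8851/4 + 35146 = 149435/4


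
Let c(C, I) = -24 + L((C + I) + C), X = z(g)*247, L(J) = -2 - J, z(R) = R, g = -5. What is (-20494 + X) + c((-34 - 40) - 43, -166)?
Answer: -21355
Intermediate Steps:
X = -1235 (X = -5*247 = -1235)
c(C, I) = -26 - I - 2*C (c(C, I) = -24 + (-2 - ((C + I) + C)) = -24 + (-2 - (I + 2*C)) = -24 + (-2 + (-I - 2*C)) = -24 + (-2 - I - 2*C) = -26 - I - 2*C)
(-20494 + X) + c((-34 - 40) - 43, -166) = (-20494 - 1235) + (-26 - 1*(-166) - 2*((-34 - 40) - 43)) = -21729 + (-26 + 166 - 2*(-74 - 43)) = -21729 + (-26 + 166 - 2*(-117)) = -21729 + (-26 + 166 + 234) = -21729 + 374 = -21355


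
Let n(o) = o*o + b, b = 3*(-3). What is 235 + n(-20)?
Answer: 626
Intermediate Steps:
b = -9
n(o) = -9 + o**2 (n(o) = o*o - 9 = o**2 - 9 = -9 + o**2)
235 + n(-20) = 235 + (-9 + (-20)**2) = 235 + (-9 + 400) = 235 + 391 = 626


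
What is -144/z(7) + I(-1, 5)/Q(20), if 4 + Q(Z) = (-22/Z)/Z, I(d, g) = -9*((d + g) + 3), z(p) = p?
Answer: -28584/5677 ≈ -5.0350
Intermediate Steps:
I(d, g) = -27 - 9*d - 9*g (I(d, g) = -9*(3 + d + g) = -27 - 9*d - 9*g)
Q(Z) = -4 - 22/Z² (Q(Z) = -4 + (-22/Z)/Z = -4 - 22/Z²)
-144/z(7) + I(-1, 5)/Q(20) = -144/7 + (-27 - 9*(-1) - 9*5)/(-4 - 22/20²) = -144*⅐ + (-27 + 9 - 45)/(-4 - 22*1/400) = -144/7 - 63/(-4 - 11/200) = -144/7 - 63/(-811/200) = -144/7 - 63*(-200/811) = -144/7 + 12600/811 = -28584/5677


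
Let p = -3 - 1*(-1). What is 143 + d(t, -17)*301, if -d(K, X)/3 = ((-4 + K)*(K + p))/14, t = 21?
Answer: -41381/2 ≈ -20691.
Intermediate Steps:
p = -2 (p = -3 + 1 = -2)
d(K, X) = -3*(-4 + K)*(-2 + K)/14 (d(K, X) = -3*(-4 + K)*(K - 2)/14 = -3*(-4 + K)*(-2 + K)/14)
143 + d(t, -17)*301 = 143 + (-12/7 - 3/14*21² + (9/7)*21)*301 = 143 + (-12/7 - 3/14*441 + 27)*301 = 143 + (-12/7 - 189/2 + 27)*301 = 143 - 969/14*301 = 143 - 41667/2 = -41381/2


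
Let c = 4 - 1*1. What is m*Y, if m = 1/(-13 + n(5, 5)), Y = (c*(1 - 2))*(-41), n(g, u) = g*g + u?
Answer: 123/17 ≈ 7.2353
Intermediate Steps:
c = 3 (c = 4 - 1 = 3)
n(g, u) = u + g² (n(g, u) = g² + u = u + g²)
Y = 123 (Y = (3*(1 - 2))*(-41) = (3*(-1))*(-41) = -3*(-41) = 123)
m = 1/17 (m = 1/(-13 + (5 + 5²)) = 1/(-13 + (5 + 25)) = 1/(-13 + 30) = 1/17 ≈ 0.058824)
m*Y = (1/17)*123 = 123/17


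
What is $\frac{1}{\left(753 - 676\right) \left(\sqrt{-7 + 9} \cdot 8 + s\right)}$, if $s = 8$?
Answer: $- \frac{1}{616} + \frac{\sqrt{2}}{616} \approx 0.00067242$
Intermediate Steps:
$\frac{1}{\left(753 - 676\right) \left(\sqrt{-7 + 9} \cdot 8 + s\right)} = \frac{1}{\left(753 - 676\right) \left(\sqrt{-7 + 9} \cdot 8 + 8\right)} = \frac{1}{77 \left(\sqrt{2} \cdot 8 + 8\right)} = \frac{1}{77 \left(8 \sqrt{2} + 8\right)} = \frac{1}{77 \left(8 + 8 \sqrt{2}\right)} = \frac{1}{616 + 616 \sqrt{2}}$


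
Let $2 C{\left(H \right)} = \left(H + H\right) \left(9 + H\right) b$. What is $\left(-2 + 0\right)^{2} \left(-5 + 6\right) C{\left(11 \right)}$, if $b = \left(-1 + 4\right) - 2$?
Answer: $880$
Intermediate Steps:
$b = 1$ ($b = 3 - 2 = 1$)
$C{\left(H \right)} = H \left(9 + H\right)$ ($C{\left(H \right)} = \frac{\left(H + H\right) \left(9 + H\right) 1}{2} = \frac{2 H \left(9 + H\right) 1}{2} = \frac{2 H \left(9 + H\right)}{2} = H \left(9 + H\right)$)
$\left(-2 + 0\right)^{2} \left(-5 + 6\right) C{\left(11 \right)} = \left(-2 + 0\right)^{2} \left(-5 + 6\right) 11 \left(9 + 11\right) = \left(-2\right)^{2} \cdot 1 \cdot 11 \cdot 20 = 4 \cdot 1 \cdot 220 = 4 \cdot 220 = 880$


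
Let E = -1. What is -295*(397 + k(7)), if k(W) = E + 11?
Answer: -120065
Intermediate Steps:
k(W) = 10 (k(W) = -1 + 11 = 10)
-295*(397 + k(7)) = -295*(397 + 10) = -295*407 = -120065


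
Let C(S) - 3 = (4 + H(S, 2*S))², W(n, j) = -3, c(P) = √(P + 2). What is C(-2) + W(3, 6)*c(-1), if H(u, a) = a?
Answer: 0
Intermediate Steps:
c(P) = √(2 + P)
C(S) = 3 + (4 + 2*S)²
C(-2) + W(3, 6)*c(-1) = (3 + 4*(2 - 2)²) - 3*√(2 - 1) = (3 + 4*0²) - 3*√1 = (3 + 4*0) - 3*1 = (3 + 0) - 3 = 3 - 3 = 0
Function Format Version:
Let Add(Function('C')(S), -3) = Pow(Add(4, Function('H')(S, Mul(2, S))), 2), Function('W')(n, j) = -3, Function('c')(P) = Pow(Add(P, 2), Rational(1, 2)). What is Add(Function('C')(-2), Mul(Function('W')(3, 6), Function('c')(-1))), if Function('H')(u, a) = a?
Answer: 0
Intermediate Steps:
Function('c')(P) = Pow(Add(2, P), Rational(1, 2))
Function('C')(S) = Add(3, Pow(Add(4, Mul(2, S)), 2))
Add(Function('C')(-2), Mul(Function('W')(3, 6), Function('c')(-1))) = Add(Add(3, Mul(4, Pow(Add(2, -2), 2))), Mul(-3, Pow(Add(2, -1), Rational(1, 2)))) = Add(Add(3, Mul(4, Pow(0, 2))), Mul(-3, Pow(1, Rational(1, 2)))) = Add(Add(3, Mul(4, 0)), Mul(-3, 1)) = Add(Add(3, 0), -3) = Add(3, -3) = 0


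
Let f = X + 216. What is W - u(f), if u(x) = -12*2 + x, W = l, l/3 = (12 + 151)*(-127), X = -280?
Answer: -62015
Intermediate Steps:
l = -62103 (l = 3*((12 + 151)*(-127)) = 3*(163*(-127)) = 3*(-20701) = -62103)
W = -62103
f = -64 (f = -280 + 216 = -64)
u(x) = -24 + x
W - u(f) = -62103 - (-24 - 64) = -62103 - 1*(-88) = -62103 + 88 = -62015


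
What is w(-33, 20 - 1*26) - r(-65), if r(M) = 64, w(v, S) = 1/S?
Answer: -385/6 ≈ -64.167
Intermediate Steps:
w(-33, 20 - 1*26) - r(-65) = 1/(20 - 1*26) - 1*64 = 1/(20 - 26) - 64 = 1/(-6) - 64 = -⅙ - 64 = -385/6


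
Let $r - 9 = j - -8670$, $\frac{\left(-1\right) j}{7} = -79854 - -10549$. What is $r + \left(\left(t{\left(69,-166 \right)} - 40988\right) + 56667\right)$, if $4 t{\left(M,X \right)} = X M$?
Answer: $\frac{1013259}{2} \approx 5.0663 \cdot 10^{5}$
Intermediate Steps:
$j = 485135$ ($j = - 7 \left(-79854 - -10549\right) = - 7 \left(-79854 + 10549\right) = \left(-7\right) \left(-69305\right) = 485135$)
$t{\left(M,X \right)} = \frac{M X}{4}$ ($t{\left(M,X \right)} = \frac{X M}{4} = \frac{M X}{4}$)
$r = 493814$ ($r = 9 + \left(485135 - -8670\right) = 9 + \left(485135 + 8670\right) = 9 + 493805 = 493814$)
$r + \left(\left(t{\left(69,-166 \right)} - 40988\right) + 56667\right) = 493814 + \left(\left(\frac{1}{4} \cdot 69 \left(-166\right) - 40988\right) + 56667\right) = 493814 + \left(\left(- \frac{5727}{2} - 40988\right) + 56667\right) = 493814 + \left(- \frac{87703}{2} + 56667\right) = 493814 + \frac{25631}{2} = \frac{1013259}{2}$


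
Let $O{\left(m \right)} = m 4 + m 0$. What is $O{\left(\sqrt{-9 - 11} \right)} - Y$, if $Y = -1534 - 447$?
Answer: $1981 + 8 i \sqrt{5} \approx 1981.0 + 17.889 i$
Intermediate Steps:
$O{\left(m \right)} = 4 m$ ($O{\left(m \right)} = 4 m + 0 = 4 m$)
$Y = -1981$ ($Y = -1534 - 447 = -1981$)
$O{\left(\sqrt{-9 - 11} \right)} - Y = 4 \sqrt{-9 - 11} - -1981 = 4 \sqrt{-20} + 1981 = 4 \cdot 2 i \sqrt{5} + 1981 = 8 i \sqrt{5} + 1981 = 1981 + 8 i \sqrt{5}$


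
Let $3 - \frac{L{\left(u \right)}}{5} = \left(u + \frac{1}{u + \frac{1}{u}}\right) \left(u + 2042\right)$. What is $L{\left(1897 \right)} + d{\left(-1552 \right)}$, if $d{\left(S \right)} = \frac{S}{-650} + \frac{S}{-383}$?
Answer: $- \frac{3347110888223843449}{89587395950} \approx -3.7361 \cdot 10^{7}$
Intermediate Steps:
$d{\left(S \right)} = - \frac{1033 S}{248950}$ ($d{\left(S \right)} = S \left(- \frac{1}{650}\right) + S \left(- \frac{1}{383}\right) = - \frac{S}{650} - \frac{S}{383} = - \frac{1033 S}{248950}$)
$L{\left(u \right)} = 15 - 5 \left(2042 + u\right) \left(u + \frac{1}{u + \frac{1}{u}}\right)$ ($L{\left(u \right)} = 15 - 5 \left(u + \frac{1}{u + \frac{1}{u}}\right) \left(u + 2042\right) = 15 - 5 \left(u + \frac{1}{u + \frac{1}{u}}\right) \left(2042 + u\right) = 15 - 5 \left(2042 + u\right) \left(u + \frac{1}{u + \frac{1}{u}}\right)$)
$L{\left(1897 \right)} + d{\left(-1552 \right)} = \frac{5 \left(3 + 1897^{2} - 1897^{4} - 7747348 - 2042 \cdot 1897^{3}\right)}{1 + 1897^{2}} - - \frac{801608}{124475} = \frac{5 \left(3 + 3598609 - 12949986734881 - 7747348 - 13939838119466\right)}{1 + 3598609} + \frac{801608}{124475} = \frac{5 \left(3 + 3598609 - 12949986734881 - 7747348 - 13939838119466\right)}{3598610} + \frac{801608}{124475} = 5 \cdot \frac{1}{3598610} \left(-26889829003083\right) + \frac{801608}{124475} = - \frac{26889829003083}{719722} + \frac{801608}{124475} = - \frac{3347110888223843449}{89587395950}$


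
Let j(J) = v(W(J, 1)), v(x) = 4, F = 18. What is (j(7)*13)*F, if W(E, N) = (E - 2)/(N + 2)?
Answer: 936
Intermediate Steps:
W(E, N) = (-2 + E)/(2 + N)
j(J) = 4
(j(7)*13)*F = (4*13)*18 = 52*18 = 936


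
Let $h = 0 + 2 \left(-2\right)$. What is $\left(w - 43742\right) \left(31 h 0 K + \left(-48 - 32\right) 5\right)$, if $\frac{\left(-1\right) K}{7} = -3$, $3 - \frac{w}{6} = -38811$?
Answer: $-75656800$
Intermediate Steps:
$w = 232884$ ($w = 18 - -232866 = 18 + 232866 = 232884$)
$h = -4$ ($h = 0 - 4 = -4$)
$K = 21$ ($K = \left(-7\right) \left(-3\right) = 21$)
$\left(w - 43742\right) \left(31 h 0 K + \left(-48 - 32\right) 5\right) = \left(232884 - 43742\right) \left(31 \left(-4\right) 0 \cdot 21 + \left(-48 - 32\right) 5\right) = 189142 \left(\left(-124\right) 0 - 400\right) = 189142 \left(0 - 400\right) = 189142 \left(-400\right) = -75656800$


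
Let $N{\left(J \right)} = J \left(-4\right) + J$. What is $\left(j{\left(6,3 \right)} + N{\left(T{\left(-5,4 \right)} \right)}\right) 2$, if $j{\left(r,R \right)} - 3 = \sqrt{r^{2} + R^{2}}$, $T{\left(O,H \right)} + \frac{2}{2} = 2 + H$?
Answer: $-24 + 6 \sqrt{5} \approx -10.584$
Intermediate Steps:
$T{\left(O,H \right)} = 1 + H$ ($T{\left(O,H \right)} = -1 + \left(2 + H\right) = 1 + H$)
$j{\left(r,R \right)} = 3 + \sqrt{R^{2} + r^{2}}$ ($j{\left(r,R \right)} = 3 + \sqrt{r^{2} + R^{2}} = 3 + \sqrt{R^{2} + r^{2}}$)
$N{\left(J \right)} = - 3 J$ ($N{\left(J \right)} = - 4 J + J = - 3 J$)
$\left(j{\left(6,3 \right)} + N{\left(T{\left(-5,4 \right)} \right)}\right) 2 = \left(\left(3 + \sqrt{3^{2} + 6^{2}}\right) - 3 \left(1 + 4\right)\right) 2 = \left(\left(3 + \sqrt{9 + 36}\right) - 15\right) 2 = \left(\left(3 + \sqrt{45}\right) - 15\right) 2 = \left(\left(3 + 3 \sqrt{5}\right) - 15\right) 2 = \left(-12 + 3 \sqrt{5}\right) 2 = -24 + 6 \sqrt{5}$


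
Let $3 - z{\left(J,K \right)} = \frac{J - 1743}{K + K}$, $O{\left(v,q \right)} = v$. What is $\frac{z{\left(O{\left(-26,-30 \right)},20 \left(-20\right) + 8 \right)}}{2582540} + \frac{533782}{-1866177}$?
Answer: $- \frac{1080753391182329}{3778469771670720} \approx -0.28603$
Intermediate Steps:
$z{\left(J,K \right)} = 3 - \frac{-1743 + J}{2 K}$ ($z{\left(J,K \right)} = 3 - \frac{J - 1743}{K + K} = 3 - \frac{-1743 + J}{2 K}$)
$\frac{z{\left(O{\left(-26,-30 \right)},20 \left(-20\right) + 8 \right)}}{2582540} + \frac{533782}{-1866177} = \frac{\frac{1}{2} \frac{1}{20 \left(-20\right) + 8} \left(1743 - -26 + 6 \left(20 \left(-20\right) + 8\right)\right)}{2582540} + \frac{533782}{-1866177} = \frac{1743 + 26 + 6 \left(-400 + 8\right)}{2 \left(-400 + 8\right)} \frac{1}{2582540} + 533782 \left(- \frac{1}{1866177}\right) = \frac{1743 + 26 + 6 \left(-392\right)}{2 \left(-392\right)} \frac{1}{2582540} - \frac{533782}{1866177} = \frac{1}{2} \left(- \frac{1}{392}\right) \left(1743 + 26 - 2352\right) \frac{1}{2582540} - \frac{533782}{1866177} = \frac{1}{2} \left(- \frac{1}{392}\right) \left(-583\right) \frac{1}{2582540} - \frac{533782}{1866177} = \frac{583}{784} \cdot \frac{1}{2582540} - \frac{533782}{1866177} = \frac{583}{2024711360} - \frac{533782}{1866177} = - \frac{1080753391182329}{3778469771670720}$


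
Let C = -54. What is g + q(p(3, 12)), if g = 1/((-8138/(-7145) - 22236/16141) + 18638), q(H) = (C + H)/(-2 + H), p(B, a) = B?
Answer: -109621600029103/2149445399148 ≈ -51.000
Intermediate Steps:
q(H) = (-54 + H)/(-2 + H)
g = 115327445/2149445399148 (g = 1/((-8138*(-1/7145) - 22236*1/16141) + 18638) = 1/((8138/7145 - 22236/16141) + 18638) = 1/(-27520762/115327445 + 18638) = 1/(2149445399148/115327445) = 115327445/2149445399148 ≈ 5.3655e-5)
g + q(p(3, 12)) = 115327445/2149445399148 + (-54 + 3)/(-2 + 3) = 115327445/2149445399148 - 51/1 = 115327445/2149445399148 + 1*(-51) = 115327445/2149445399148 - 51 = -109621600029103/2149445399148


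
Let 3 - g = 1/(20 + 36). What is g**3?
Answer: 4657463/175616 ≈ 26.521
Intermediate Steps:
g = 167/56 (g = 3 - 1/(20 + 36) = 3 - 1/56 = 167/56 ≈ 2.9821)
g**3 = (167/56)**3 = 4657463/175616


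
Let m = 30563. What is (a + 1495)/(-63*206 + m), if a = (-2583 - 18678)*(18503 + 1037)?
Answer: -83087689/3517 ≈ -23625.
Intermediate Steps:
a = -415439940 (a = -21261*19540 = -415439940)
(a + 1495)/(-63*206 + m) = (-415439940 + 1495)/(-63*206 + 30563) = -415438445/(-12978 + 30563) = -415438445/17585 = -415438445*1/17585 = -83087689/3517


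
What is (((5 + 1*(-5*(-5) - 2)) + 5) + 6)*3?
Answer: 117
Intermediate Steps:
(((5 + 1*(-5*(-5) - 2)) + 5) + 6)*3 = (((5 + 1*(25 - 2)) + 5) + 6)*3 = (((5 + 1*23) + 5) + 6)*3 = (((5 + 23) + 5) + 6)*3 = ((28 + 5) + 6)*3 = (33 + 6)*3 = 39*3 = 117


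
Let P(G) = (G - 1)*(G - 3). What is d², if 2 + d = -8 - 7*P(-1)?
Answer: 4356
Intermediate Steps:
P(G) = (-1 + G)*(-3 + G)
d = -66 (d = -2 + (-8 - 7*(3 + (-1)² - 4*(-1))) = -2 + (-8 - 7*(3 + 1 + 4)) = -2 + (-8 - 7*8) = -2 + (-8 - 56) = -2 - 64 = -66)
d² = (-66)² = 4356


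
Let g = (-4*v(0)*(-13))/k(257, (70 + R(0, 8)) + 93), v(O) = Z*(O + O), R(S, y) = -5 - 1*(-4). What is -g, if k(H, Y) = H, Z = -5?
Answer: 0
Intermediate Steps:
R(S, y) = -1 (R(S, y) = -5 + 4 = -1)
v(O) = -10*O (v(O) = -5*(O + O) = -10*O)
g = 0 (g = (-(-40)*0*(-13))/257 = (-4*0*(-13))*(1/257) = (0*(-13))*(1/257) = 0*(1/257) = 0)
-g = -1*0 = 0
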